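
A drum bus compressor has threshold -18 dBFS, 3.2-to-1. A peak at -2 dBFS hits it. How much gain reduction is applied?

11 dB

Overshoot = -2 − (-18) = 16 dB.
A 3.2:1 ratio leaves 5 dB of that excess.
So the signal is attenuated by 16 − 5 = 11 dB.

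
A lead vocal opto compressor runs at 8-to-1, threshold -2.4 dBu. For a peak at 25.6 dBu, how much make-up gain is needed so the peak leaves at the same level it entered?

Without make-up, output = threshold + overshoot/8 = -2.4 + 3.5 = 1.1 dBu.
Gap to target: 24.5 dB.

24.5 dB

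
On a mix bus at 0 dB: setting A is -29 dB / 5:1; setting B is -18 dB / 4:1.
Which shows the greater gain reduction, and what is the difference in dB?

A, by 9.7 dB

A: GR = 29 − 29/5 = 23.2 dB.
B: GR = 18 − 18/4 = 13.5 dB.
A reduces 9.7 dB more.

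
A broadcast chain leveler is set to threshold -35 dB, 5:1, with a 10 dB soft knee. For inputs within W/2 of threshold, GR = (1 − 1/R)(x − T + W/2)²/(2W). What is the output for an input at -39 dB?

x − T + W/2 = -39 − (-35) + 5 = 1.
GR = (1 − 1/5) × 1² / 20 = 0.8 × 1 / 20 = 0.04 dB.
Output = -39 − 0.04 = -39.04 dB.

-39.04 dB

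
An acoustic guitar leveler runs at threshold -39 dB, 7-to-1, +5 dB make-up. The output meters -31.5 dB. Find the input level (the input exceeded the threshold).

Stripping the +5 dB make-up gives -36.5 dB at the gain stage.
That's 2.5 dB above the -39 dB threshold.
Input overshoot = R × output overshoot = 17.5 dB → input = -39 + 17.5 = -21.5 dB.

-21.5 dB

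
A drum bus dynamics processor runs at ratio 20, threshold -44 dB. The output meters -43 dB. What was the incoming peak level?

Post-compression overshoot = -43 − (-44) = 1 dB.
Input overshoot = R × output overshoot = 20 dB → input = -44 + 20 = -24 dB.

-24 dB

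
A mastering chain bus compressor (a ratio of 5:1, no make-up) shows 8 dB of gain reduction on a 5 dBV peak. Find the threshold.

Input is 10 dB above T (since output overshoot × R = input overshoot: (-3 − T)·5 = 5 − T gives T = -5 dBV).
Check: -5 + (5 − (-5))/5 = -5 + 2 = -3 dBV. ✓

-5 dBV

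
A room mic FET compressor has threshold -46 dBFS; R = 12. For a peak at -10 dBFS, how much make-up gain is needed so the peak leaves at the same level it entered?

33 dB

Without make-up, output = threshold + overshoot/12 = -46 + 3 = -43 dBFS.
Gap to target: 33 dB.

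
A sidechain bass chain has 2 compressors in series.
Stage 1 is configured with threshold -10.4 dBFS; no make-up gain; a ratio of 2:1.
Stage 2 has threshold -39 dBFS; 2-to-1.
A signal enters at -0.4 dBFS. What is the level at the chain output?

Stage 1: -0.4 dBFS is 10 dB over -10.4 dBFS; at 2:1 that becomes 5 dB over, giving -5.4 dBFS.
Stage 2: 33.6 dB above -39 dBFS, reduced 2:1 to 16.8 dB above → -22.2 dBFS.

-22.2 dBFS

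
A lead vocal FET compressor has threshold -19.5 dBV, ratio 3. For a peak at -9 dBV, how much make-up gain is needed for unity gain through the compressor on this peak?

7 dB

The peak compresses to -19.5 + 10.5/3 = -16 dBV.
To reach -9 dBV requires -9 − (-16) = 7 dB of make-up.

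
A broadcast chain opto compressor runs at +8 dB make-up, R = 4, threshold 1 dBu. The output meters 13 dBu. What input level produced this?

17 dBu

Stripping the +8 dB make-up gives 5 dBu at the gain stage.
That's 4 dB above the 1 dBu threshold.
Before 4:1 compression the overshoot was 4 × 4 = 16 dB, so input = 1 + 16 = 17 dBu.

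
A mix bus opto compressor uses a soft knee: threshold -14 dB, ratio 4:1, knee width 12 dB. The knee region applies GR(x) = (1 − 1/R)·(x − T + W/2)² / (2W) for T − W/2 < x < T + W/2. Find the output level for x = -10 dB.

-13.125 dB

x − T + W/2 = -10 − (-14) + 6 = 10.
GR = (1 − 1/4) × 10² / 24 = 0.75 × 100 / 24 = 3.125 dB.
Output = -10 − 3.125 = -13.125 dB.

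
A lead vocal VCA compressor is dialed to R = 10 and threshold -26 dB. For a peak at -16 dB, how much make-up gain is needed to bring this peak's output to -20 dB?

5 dB

Overshoot 10 dB → 10/10 = 1 dB after compression, so the compressed level is -26 + 1 = -25 dB.
Make-up = target − compressed = -20 − (-25) = 5 dB.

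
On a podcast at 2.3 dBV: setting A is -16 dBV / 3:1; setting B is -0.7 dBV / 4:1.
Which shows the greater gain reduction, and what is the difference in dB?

A: GR = 18.3 − 18.3/3 = 12.2 dB.
B: GR = 3 − 3/4 = 2.25 dB.
Difference: 9.95 dB in favour of A.

A, by 9.95 dB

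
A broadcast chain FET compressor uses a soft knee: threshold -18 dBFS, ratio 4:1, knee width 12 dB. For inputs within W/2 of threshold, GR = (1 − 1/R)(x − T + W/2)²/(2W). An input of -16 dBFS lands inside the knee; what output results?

-18 dBFS

x − T + W/2 = -16 − (-18) + 6 = 8.
GR = (1 − 1/4) × 8² / 24 = 0.75 × 64 / 24 = 2 dB.
Output = -16 − 2 = -18 dBFS.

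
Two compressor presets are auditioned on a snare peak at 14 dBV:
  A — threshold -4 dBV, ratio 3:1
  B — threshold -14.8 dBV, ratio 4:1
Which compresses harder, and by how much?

A: 18 dB over, compressed to 6 dB over, so 12 dB of GR.
B: 28.8 dB over, compressed to 7.2 dB over, so 21.6 dB of GR.
B reduces 9.6 dB more.

B, by 9.6 dB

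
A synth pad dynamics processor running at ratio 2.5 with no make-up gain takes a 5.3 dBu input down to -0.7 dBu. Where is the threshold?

Let T be the threshold. Output overshoot = (input overshoot)/R, so -0.7 − T = (5.3 − T)/2.5.
2.5·(-0.7 − T) = 5.3 − T → 1.5·T = -1.75 − 5.3 = -7.05.
T = -7.05/1.5 = -4.7 dBu.

-4.7 dBu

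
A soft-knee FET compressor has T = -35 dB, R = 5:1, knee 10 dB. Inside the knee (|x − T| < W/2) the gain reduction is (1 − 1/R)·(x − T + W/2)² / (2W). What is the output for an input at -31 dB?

x − T + W/2 = -31 − (-35) + 5 = 9.
GR = (1 − 1/5) × 9² / 20 = 0.8 × 81 / 20 = 3.24 dB.
Output = -31 − 3.24 = -34.24 dB.

-34.24 dB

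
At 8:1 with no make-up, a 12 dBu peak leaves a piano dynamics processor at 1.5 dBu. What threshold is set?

0 dBu

Input is 12 dB above T (since output overshoot × R = input overshoot: (1.5 − T)·8 = 12 − T gives T = 0 dBu).
Check: 0 + (12 − 0)/8 = 0 + 1.5 = 1.5 dBu. ✓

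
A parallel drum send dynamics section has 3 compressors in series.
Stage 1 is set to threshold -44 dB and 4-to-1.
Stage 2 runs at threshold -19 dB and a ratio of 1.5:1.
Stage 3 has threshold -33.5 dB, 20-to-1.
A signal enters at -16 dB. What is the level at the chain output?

-37 dB

Stage 1: 28 dB above -44 dB, reduced 4:1 to 7 dB above → -37 dB.
Stage 2: below threshold (-37 ≤ -19); passes unchanged; output -37 dB.
Stage 3: -37 dB is at or below the -33.5 dB threshold — no compression; output -37 dB.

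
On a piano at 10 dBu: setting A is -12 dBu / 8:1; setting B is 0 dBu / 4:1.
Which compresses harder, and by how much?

A: overshoot 22 dB → output overshoot 2.75 dB → GR 19.25 dB.
B: overshoot 10 dB → output overshoot 2.5 dB → GR 7.5 dB.
Difference: 11.75 dB in favour of A.

A, by 11.75 dB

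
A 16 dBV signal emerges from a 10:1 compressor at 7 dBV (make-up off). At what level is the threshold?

Input is 10 dB above T (since output overshoot × R = input overshoot: (7 − T)·10 = 16 − T gives T = 6 dBV).
Check: 6 + (16 − 6)/10 = 6 + 1 = 7 dBV. ✓

6 dBV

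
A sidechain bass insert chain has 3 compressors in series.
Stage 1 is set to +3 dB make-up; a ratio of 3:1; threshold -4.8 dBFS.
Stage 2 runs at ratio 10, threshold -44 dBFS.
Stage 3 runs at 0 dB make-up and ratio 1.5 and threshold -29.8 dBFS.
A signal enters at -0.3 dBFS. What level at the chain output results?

Stage 1: -0.3 dBFS is 4.5 dB over -4.8 dBFS; at 3:1 that becomes 1.5 dB over, giving -3.3 dBFS; +3 dB make-up → -0.3 dBFS.
Stage 2: -0.3 dBFS is 43.7 dB over -44 dBFS; at 10:1 that becomes 4.37 dB over, giving -39.63 dBFS.
Stage 3: -39.63 dBFS is at or below the -29.8 dBFS threshold — no compression; output -39.63 dBFS.

-39.63 dBFS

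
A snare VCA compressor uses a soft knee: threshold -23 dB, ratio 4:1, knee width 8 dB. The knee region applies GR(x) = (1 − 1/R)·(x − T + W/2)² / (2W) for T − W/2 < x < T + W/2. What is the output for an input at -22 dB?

x − T + W/2 = -22 − (-23) + 4 = 5.
GR = (1 − 1/4) × 5² / 16 = 0.75 × 25 / 16 = 1.171875 dB.
Output = -22 − 1.171875 = -23.171875 dB.

-23.171875 dB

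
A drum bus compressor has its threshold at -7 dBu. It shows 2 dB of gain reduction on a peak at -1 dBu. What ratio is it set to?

1.5:1

Input overshoot = -1 − (-7) = 6 dB.
Output overshoot = 6 − 2 = 4 dB.
Ratio = input overshoot / output overshoot = 6 / 4 = 1.5.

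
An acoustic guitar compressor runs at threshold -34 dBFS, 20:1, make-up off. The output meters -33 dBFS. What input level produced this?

Post-compression overshoot = -33 − (-34) = 1 dB.
Undo the ratio: input overshoot = 1 × 20 = 20 dB, giving input = -14 dBFS.

-14 dBFS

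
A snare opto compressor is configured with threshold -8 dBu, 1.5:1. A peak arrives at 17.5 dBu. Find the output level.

17.5 dBu sits 25.5 dB over threshold.
At 1.5:1 the overshoot is divided by 1.5, leaving 17 dB above threshold.
Output = -8 + 17 = 9 dBu.

9 dBu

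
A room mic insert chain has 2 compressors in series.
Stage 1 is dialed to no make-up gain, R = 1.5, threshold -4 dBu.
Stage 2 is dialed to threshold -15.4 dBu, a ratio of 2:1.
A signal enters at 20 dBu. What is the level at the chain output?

Stage 1: 24 dB above -4 dBu, reduced 1.5:1 to 16 dB above → 12 dBu.
Stage 2: overshoot 27.4 dB → 27.4/2 = 13.7 dB → -1.7 dBu.

-1.7 dBu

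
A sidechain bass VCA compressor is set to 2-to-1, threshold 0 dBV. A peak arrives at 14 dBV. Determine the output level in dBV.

The input is 14 dB above the 0 dBV threshold.
At 2:1 the overshoot is divided by 2, leaving 7 dB above threshold.
That puts the output at 7 dBV.

7 dBV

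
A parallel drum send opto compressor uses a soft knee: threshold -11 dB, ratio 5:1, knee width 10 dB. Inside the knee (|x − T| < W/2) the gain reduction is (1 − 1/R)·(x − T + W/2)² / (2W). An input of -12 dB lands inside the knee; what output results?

-12.64 dB

x − T + W/2 = -12 − (-11) + 5 = 4.
GR = (1 − 1/5) × 4² / 20 = 0.8 × 16 / 20 = 0.64 dB.
Output = -12 − 0.64 = -12.64 dB.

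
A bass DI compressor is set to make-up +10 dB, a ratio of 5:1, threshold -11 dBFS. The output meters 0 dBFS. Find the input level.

Before make-up, the level was 0 − 10 = -10 dBFS.
Post-compression overshoot = -10 − (-11) = 1 dB.
Before 5:1 compression the overshoot was 1 × 5 = 5 dB, so input = -11 + 5 = -6 dBFS.

-6 dBFS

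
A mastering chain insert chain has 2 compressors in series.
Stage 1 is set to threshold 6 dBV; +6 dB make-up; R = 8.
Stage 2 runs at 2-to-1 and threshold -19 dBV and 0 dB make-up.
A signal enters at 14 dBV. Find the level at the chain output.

Stage 1: 14 dBV is 8 dB over 6 dBV; at 8:1 that becomes 1 dB over, giving 7 dBV; +6 dB make-up → 13 dBV.
Stage 2: 32 dB above -19 dBV, reduced 2:1 to 16 dB above → -3 dBV.

-3 dBV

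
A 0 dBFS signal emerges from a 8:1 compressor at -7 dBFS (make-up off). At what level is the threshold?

-8 dBFS

Gain reduction = 0 − (-7) = 7 dB; output overshoot = GR / (R − 1) = 7 / 7 = 1 dB.
Threshold = output − output overshoot = -7 − 1 = -8 dBFS.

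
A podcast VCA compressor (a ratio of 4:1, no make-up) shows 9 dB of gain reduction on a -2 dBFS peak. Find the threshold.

Input is 12 dB above T (since output overshoot × R = input overshoot: (-11 − T)·4 = -2 − T gives T = -14 dBFS).
Check: -14 + (-2 − (-14))/4 = -14 + 3 = -11 dBFS. ✓

-14 dBFS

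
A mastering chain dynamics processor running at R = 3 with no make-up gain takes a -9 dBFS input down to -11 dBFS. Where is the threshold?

-12 dBFS

Let T be the threshold. Output overshoot = (input overshoot)/R, so -11 − T = (-9 − T)/3.
3·(-11 − T) = -9 − T → 2·T = -33 − (-9) = -24.
T = -24/2 = -12 dBFS.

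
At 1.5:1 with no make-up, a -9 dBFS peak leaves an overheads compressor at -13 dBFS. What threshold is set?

-21 dBFS

Gain reduction = -9 − (-13) = 4 dB; output overshoot = GR / (R − 1) = 4 / 0.5 = 8 dB.
Threshold = output − output overshoot = -13 − 8 = -21 dBFS.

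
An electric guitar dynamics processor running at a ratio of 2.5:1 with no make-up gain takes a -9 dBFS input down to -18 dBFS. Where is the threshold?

Input is 15 dB above T (since output overshoot × R = input overshoot: (-18 − T)·2.5 = -9 − T gives T = -24 dBFS).
Check: -24 + (-9 − (-24))/2.5 = -24 + 6 = -18 dBFS. ✓

-24 dBFS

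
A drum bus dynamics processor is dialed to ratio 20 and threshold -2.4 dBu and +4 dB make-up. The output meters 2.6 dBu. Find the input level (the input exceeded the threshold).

Remove make-up: 2.6 − 4 = -1.4 dBu.
That's 1 dB above the -2.4 dBu threshold.
Undo the ratio: input overshoot = 1 × 20 = 20 dB, giving input = 17.6 dBu.

17.6 dBu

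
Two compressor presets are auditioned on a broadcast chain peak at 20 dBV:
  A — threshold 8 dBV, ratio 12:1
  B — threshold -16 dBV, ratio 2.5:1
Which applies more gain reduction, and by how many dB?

B, by 10.6 dB

A: overshoot 12 dB → output overshoot 1 dB → GR 11 dB.
B: overshoot 36 dB → output overshoot 14.4 dB → GR 21.6 dB.
B reduces 10.6 dB more.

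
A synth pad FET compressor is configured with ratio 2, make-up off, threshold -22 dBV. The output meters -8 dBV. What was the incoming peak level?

6 dBV

That's 14 dB above the -22 dBV threshold.
Input overshoot = R × output overshoot = 28 dB → input = -22 + 28 = 6 dBV.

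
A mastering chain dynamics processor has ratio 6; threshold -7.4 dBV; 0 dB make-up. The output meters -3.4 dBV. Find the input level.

The compressed level sits -3.4 − (-7.4) = 4 dB over threshold.
Undo the ratio: input overshoot = 4 × 6 = 24 dB, giving input = 16.6 dBV.

16.6 dBV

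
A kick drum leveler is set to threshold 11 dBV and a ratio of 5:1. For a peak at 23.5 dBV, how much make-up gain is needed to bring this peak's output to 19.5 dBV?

6 dB

Overshoot 12.5 dB → 12.5/5 = 2.5 dB after compression, so the compressed level is 11 + 2.5 = 13.5 dBV.
Make-up = target − compressed = 19.5 − 13.5 = 6 dB.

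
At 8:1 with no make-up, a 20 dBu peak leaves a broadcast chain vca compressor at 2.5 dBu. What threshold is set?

Input is 20 dB above T (since output overshoot × R = input overshoot: (2.5 − T)·8 = 20 − T gives T = 0 dBu).
Check: 0 + (20 − 0)/8 = 0 + 2.5 = 2.5 dBu. ✓

0 dBu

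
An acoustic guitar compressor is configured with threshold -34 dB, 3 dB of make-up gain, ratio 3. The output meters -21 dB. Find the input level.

Before make-up, the level was -21 − 3 = -24 dB.
Post-compression overshoot = -24 − (-34) = 10 dB.
Before 3:1 compression the overshoot was 10 × 3 = 30 dB, so input = -34 + 30 = -4 dB.

-4 dB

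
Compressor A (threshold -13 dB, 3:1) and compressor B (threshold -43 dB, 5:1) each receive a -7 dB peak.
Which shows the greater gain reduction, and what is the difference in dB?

A: overshoot 6 dB → output overshoot 2 dB → GR 4 dB.
B: overshoot 36 dB → output overshoot 7.2 dB → GR 28.8 dB.
B reduces 24.8 dB more.

B, by 24.8 dB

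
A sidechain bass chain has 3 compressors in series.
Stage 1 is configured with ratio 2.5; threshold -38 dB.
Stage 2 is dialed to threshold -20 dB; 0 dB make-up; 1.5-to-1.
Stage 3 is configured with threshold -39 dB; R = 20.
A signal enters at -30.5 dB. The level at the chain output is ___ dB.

Stage 1: overshoot 7.5 dB → 7.5/2.5 = 3 dB → -35 dB.
Stage 2: below threshold (-35 ≤ -20); passes unchanged; output -35 dB.
Stage 3: overshoot 4 dB → 4/20 = 0.2 dB → -38.8 dB.

-38.8 dB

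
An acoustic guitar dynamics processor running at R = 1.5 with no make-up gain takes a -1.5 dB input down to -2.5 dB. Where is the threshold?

-4.5 dB

Gain reduction = -1.5 − (-2.5) = 1 dB; output overshoot = GR / (R − 1) = 1 / 0.5 = 2 dB.
Threshold = output − output overshoot = -2.5 − 2 = -4.5 dB.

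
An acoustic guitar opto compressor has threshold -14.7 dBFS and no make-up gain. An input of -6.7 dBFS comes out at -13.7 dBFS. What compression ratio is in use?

Input overshoot = -6.7 − (-14.7) = 8 dB; output overshoot = -13.7 − (-14.7) = 1 dB.
Ratio = 8 / 1 = 8.

8:1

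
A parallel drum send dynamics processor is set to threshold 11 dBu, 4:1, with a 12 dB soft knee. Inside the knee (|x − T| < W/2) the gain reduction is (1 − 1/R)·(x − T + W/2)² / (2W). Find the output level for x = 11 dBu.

9.875 dBu

x − T + W/2 = 11 − 11 + 6 = 6.
GR = (1 − 1/4) × 6² / 24 = 0.75 × 36 / 24 = 1.125 dB.
Output = 11 − 1.125 = 9.875 dBu.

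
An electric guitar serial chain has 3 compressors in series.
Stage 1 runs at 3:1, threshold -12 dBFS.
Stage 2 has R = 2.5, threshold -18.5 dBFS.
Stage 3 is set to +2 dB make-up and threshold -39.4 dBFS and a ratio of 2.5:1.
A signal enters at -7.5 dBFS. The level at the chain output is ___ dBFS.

-27.76 dBFS

Stage 1: overshoot 4.5 dB → 4.5/3 = 1.5 dB → -10.5 dBFS.
Stage 2: 8 dB above -18.5 dBFS, reduced 2.5:1 to 3.2 dB above → -15.3 dBFS.
Stage 3: -15.3 dBFS is 24.1 dB over -39.4 dBFS; at 2.5:1 that becomes 9.64 dB over, giving -29.76 dBFS; +2 dB make-up → -27.76 dBFS.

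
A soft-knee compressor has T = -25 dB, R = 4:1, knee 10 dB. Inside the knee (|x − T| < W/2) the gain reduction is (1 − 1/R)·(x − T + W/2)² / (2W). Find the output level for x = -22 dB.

x − T + W/2 = -22 − (-25) + 5 = 8.
GR = (1 − 1/4) × 8² / 20 = 0.75 × 64 / 20 = 2.4 dB.
Output = -22 − 2.4 = -24.4 dB.

-24.4 dB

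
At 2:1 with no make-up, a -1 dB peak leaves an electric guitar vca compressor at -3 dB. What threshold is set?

Gain reduction = -1 − (-3) = 2 dB; output overshoot = GR / (R − 1) = 2 / 1 = 2 dB.
Threshold = output − output overshoot = -3 − 2 = -5 dB.

-5 dB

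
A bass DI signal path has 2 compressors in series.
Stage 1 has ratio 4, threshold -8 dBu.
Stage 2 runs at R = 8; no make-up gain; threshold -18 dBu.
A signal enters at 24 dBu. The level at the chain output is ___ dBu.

Stage 1: 24 dBu is 32 dB over -8 dBu; at 4:1 that becomes 8 dB over, giving 0 dBu.
Stage 2: 18 dB above -18 dBu, reduced 8:1 to 2.25 dB above → -15.75 dBu.

-15.75 dBu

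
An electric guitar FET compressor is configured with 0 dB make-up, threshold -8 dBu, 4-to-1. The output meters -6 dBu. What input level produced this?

0 dBu

Post-compression overshoot = -6 − (-8) = 2 dB.
Before 4:1 compression the overshoot was 2 × 4 = 8 dB, so input = -8 + 8 = 0 dBu.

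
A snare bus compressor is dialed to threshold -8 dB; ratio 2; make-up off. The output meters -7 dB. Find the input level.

-6 dB

Post-compression overshoot = -7 − (-8) = 1 dB.
Input overshoot = R × output overshoot = 2 dB → input = -8 + 2 = -6 dB.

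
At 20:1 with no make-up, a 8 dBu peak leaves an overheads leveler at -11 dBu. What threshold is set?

-12 dBu

Let T be the threshold. Output overshoot = (input overshoot)/R, so -11 − T = (8 − T)/20.
20·(-11 − T) = 8 − T → 19·T = -220 − 8 = -228.
T = -228/19 = -12 dBu.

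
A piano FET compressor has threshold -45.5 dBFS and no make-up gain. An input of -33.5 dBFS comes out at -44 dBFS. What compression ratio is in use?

Input overshoot = -33.5 − (-45.5) = 12 dB; output overshoot = -44 − (-45.5) = 1.5 dB.
Ratio = 12 / 1.5 = 8.

8:1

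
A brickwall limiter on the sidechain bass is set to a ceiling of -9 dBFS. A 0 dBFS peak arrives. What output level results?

-9 dBFS

A brickwall limiter is an ∞:1 compressor: any input above the ceiling is clamped to -9 dBFS.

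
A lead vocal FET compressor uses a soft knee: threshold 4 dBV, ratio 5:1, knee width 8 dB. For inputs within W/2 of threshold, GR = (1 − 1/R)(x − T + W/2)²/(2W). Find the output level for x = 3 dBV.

x − T + W/2 = 3 − 4 + 4 = 3.
GR = (1 − 1/5) × 3² / 16 = 0.8 × 9 / 16 = 0.45 dB.
Output = 3 − 0.45 = 2.55 dBV.

2.55 dBV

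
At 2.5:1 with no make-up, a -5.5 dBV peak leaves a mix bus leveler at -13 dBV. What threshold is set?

-18 dBV

Input is 12.5 dB above T (since output overshoot × R = input overshoot: (-13 − T)·2.5 = -5.5 − T gives T = -18 dBV).
Check: -18 + (-5.5 − (-18))/2.5 = -18 + 5 = -13 dBV. ✓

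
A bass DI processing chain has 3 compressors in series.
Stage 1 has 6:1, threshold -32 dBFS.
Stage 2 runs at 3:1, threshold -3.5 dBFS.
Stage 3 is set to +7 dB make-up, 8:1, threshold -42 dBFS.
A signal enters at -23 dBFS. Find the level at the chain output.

Stage 1: overshoot 9 dB → 9/6 = 1.5 dB → -30.5 dBFS.
Stage 2: -30.5 dBFS is at or below the -3.5 dBFS threshold — no compression; output -30.5 dBFS.
Stage 3: -30.5 dBFS is 11.5 dB over -42 dBFS; at 8:1 that becomes 1.4375 dB over, giving -40.5625 dBFS; +7 dB make-up → -33.5625 dBFS.

-33.5625 dBFS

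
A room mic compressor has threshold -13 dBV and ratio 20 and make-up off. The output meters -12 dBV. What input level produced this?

7 dBV

The compressed level sits -12 − (-13) = 1 dB over threshold.
Input overshoot = R × output overshoot = 20 dB → input = -13 + 20 = 7 dBV.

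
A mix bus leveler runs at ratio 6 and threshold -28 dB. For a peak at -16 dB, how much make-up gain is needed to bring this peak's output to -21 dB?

5 dB

Overshoot 12 dB → 12/6 = 2 dB after compression, so the compressed level is -28 + 2 = -26 dB.
Make-up = target − compressed = -21 − (-26) = 5 dB.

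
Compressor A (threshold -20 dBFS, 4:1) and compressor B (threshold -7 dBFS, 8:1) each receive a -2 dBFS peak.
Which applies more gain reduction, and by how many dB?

A: GR = 18 − 18/4 = 13.5 dB.
B: GR = 5 − 5/8 = 4.375 dB.
Difference: 9.125 dB in favour of A.

A, by 9.125 dB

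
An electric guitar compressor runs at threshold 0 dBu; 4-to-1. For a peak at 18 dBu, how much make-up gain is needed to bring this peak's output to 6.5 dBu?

Without make-up, output = threshold + overshoot/4 = 0 + 4.5 = 4.5 dBu.
Gap to target: 2 dB.

2 dB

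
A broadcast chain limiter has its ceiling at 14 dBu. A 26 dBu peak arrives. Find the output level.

14 dBu

The limiter clamps the peak to its 14 dBu ceiling.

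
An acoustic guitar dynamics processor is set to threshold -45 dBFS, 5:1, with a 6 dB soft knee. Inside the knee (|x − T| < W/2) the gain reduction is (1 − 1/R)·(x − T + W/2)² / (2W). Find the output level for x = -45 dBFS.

-45.6 dBFS

x − T + W/2 = -45 − (-45) + 3 = 3.
GR = (1 − 1/5) × 3² / 12 = 0.8 × 9 / 12 = 0.6 dB.
Output = -45 − 0.6 = -45.6 dBFS.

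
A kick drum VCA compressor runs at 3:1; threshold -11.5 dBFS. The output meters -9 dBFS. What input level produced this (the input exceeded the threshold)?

The compressed level sits -9 − (-11.5) = 2.5 dB over threshold.
Before 3:1 compression the overshoot was 2.5 × 3 = 7.5 dB, so input = -11.5 + 7.5 = -4 dBFS.

-4 dBFS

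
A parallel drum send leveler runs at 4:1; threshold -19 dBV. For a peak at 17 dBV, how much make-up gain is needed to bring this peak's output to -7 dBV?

The peak compresses to -19 + 36/4 = -10 dBV.
To reach -7 dBV requires -7 − (-10) = 3 dB of make-up.

3 dB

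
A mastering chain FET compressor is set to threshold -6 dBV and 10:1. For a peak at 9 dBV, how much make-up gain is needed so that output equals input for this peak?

Overshoot 15 dB → 15/10 = 1.5 dB after compression, so the compressed level is -6 + 1.5 = -4.5 dBV.
Make-up = target − compressed = 9 − (-4.5) = 13.5 dB.

13.5 dB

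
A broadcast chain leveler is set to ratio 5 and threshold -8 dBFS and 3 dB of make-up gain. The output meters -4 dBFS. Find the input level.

-3 dBFS

Stripping the +3 dB make-up gives -7 dBFS at the gain stage.
That's 1 dB above the -8 dBFS threshold.
Undo the ratio: input overshoot = 1 × 5 = 5 dB, giving input = -3 dBFS.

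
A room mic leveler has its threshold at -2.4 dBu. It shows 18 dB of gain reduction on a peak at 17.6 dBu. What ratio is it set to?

10:1

Input overshoot = 17.6 − (-2.4) = 20 dB.
Output overshoot = 20 − 18 = 2 dB.
Ratio = input overshoot / output overshoot = 20 / 2 = 10.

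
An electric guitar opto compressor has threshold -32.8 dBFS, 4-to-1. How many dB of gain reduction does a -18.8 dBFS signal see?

10.5 dB

-18.8 dBFS exceeds the threshold by 14 dB.
At 4:1, output sits 14/4 = 3.5 dB above threshold.
So the signal is attenuated by 14 − 3.5 = 10.5 dB.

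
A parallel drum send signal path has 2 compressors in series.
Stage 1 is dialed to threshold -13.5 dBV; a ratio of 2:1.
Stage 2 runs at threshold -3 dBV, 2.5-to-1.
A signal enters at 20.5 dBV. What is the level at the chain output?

-0.4 dBV

Stage 1: 20.5 dBV is 34 dB over -13.5 dBV; at 2:1 that becomes 17 dB over, giving 3.5 dBV.
Stage 2: overshoot 6.5 dB → 6.5/2.5 = 2.6 dB → -0.4 dBV.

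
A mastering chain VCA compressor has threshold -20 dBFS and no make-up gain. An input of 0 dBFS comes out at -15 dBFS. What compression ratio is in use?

4:1

Input overshoot = 0 − (-20) = 20 dB; output overshoot = -15 − (-20) = 5 dB.
Ratio = 20 / 5 = 4.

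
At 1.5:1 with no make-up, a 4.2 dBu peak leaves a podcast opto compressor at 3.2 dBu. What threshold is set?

1.2 dBu

Input is 3 dB above T (since output overshoot × R = input overshoot: (3.2 − T)·1.5 = 4.2 − T gives T = 1.2 dBu).
Check: 1.2 + (4.2 − 1.2)/1.5 = 1.2 + 2 = 3.2 dBu. ✓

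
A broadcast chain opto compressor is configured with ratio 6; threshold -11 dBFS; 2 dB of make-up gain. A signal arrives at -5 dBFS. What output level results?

Overshoot: -5 − (-11) = 6 dB.
At 6:1 the overshoot is divided by 6, leaving 1 dB above threshold.
So the level is -11 + 1 = -10 dBFS; make-up adds 2 dB, giving -8 dBFS.

-8 dBFS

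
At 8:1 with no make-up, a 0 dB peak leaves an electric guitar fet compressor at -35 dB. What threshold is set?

Gain reduction = 0 − (-35) = 35 dB; output overshoot = GR / (R − 1) = 35 / 7 = 5 dB.
Threshold = output − output overshoot = -35 − 5 = -40 dB.

-40 dB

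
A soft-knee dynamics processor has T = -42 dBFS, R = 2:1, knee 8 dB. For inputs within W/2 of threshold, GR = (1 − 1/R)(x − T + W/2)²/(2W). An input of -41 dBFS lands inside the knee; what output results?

x − T + W/2 = -41 − (-42) + 4 = 5.
GR = (1 − 1/2) × 5² / 16 = 0.5 × 25 / 16 = 0.78125 dB.
Output = -41 − 0.78125 = -41.78125 dBFS.

-41.78125 dBFS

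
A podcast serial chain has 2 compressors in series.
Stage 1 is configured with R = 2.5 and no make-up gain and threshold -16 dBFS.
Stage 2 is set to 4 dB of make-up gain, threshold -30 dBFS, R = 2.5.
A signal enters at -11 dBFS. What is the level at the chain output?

-19.6 dBFS

Stage 1: overshoot 5 dB → 5/2.5 = 2 dB → -14 dBFS.
Stage 2: -14 dBFS is 16 dB over -30 dBFS; at 2.5:1 that becomes 6.4 dB over, giving -23.6 dBFS; +4 dB make-up → -19.6 dBFS.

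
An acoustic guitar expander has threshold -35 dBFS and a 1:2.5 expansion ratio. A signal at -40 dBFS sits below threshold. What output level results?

Undershoot = (-35) − (-40) = 5 dB.
At 1:2.5, that expands to 12.5 dB under threshold.
Output = -35 − 12.5 = -47.5 dBFS.

-47.5 dBFS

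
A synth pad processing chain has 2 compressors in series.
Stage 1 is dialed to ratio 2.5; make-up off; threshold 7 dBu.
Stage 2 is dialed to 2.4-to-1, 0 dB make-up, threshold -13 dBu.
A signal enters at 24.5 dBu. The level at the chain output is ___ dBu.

-1.75 dBu

Stage 1: 24.5 dBu is 17.5 dB over 7 dBu; at 2.5:1 that becomes 7 dB over, giving 14 dBu.
Stage 2: overshoot 27 dB → 27/2.4 = 11.25 dB → -1.75 dBu.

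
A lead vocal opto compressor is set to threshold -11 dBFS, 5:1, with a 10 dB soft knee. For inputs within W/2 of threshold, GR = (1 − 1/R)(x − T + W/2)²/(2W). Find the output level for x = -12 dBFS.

-12.64 dBFS

x − T + W/2 = -12 − (-11) + 5 = 4.
GR = (1 − 1/5) × 4² / 20 = 0.8 × 16 / 20 = 0.64 dB.
Output = -12 − 0.64 = -12.64 dBFS.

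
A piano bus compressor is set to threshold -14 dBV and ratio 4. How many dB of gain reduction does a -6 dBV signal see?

6 dB

Overshoot = -6 − (-14) = 8 dB.
At 4:1, output sits 8/4 = 2 dB above threshold.
So the signal is attenuated by 8 − 2 = 6 dB.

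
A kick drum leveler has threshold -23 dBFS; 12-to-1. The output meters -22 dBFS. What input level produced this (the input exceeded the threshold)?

Post-compression overshoot = -22 − (-23) = 1 dB.
Undo the ratio: input overshoot = 1 × 12 = 12 dB, giving input = -11 dBFS.

-11 dBFS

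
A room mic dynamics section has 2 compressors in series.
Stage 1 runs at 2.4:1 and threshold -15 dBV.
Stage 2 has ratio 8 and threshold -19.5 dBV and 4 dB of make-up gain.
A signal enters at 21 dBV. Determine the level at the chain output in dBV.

-13.0625 dBV

Stage 1: overshoot 36 dB → 36/2.4 = 15 dB → 0 dBV.
Stage 2: 19.5 dB above -19.5 dBV, reduced 8:1 to 2.4375 dB above → -17.0625 dBV; +4 dB make-up → -13.0625 dBV.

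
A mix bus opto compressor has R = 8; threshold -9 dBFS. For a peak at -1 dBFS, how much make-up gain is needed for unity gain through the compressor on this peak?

7 dB

Overshoot 8 dB → 8/8 = 1 dB after compression, so the compressed level is -9 + 1 = -8 dBFS.
Make-up = target − compressed = -1 − (-8) = 7 dB.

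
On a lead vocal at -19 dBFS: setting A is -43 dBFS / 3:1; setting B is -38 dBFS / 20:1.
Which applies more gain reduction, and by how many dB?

A: 24 dB over, compressed to 8 dB over, so 16 dB of GR.
B: 19 dB over, compressed to 0.95 dB over, so 18.05 dB of GR.
Difference: 2.05 dB in favour of B.

B, by 2.05 dB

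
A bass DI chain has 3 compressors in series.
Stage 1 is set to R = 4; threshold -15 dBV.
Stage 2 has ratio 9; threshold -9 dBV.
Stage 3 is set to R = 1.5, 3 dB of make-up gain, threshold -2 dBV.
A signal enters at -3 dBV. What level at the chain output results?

-9 dBV

Stage 1: 12 dB above -15 dBV, reduced 4:1 to 3 dB above → -12 dBV.
Stage 2: below threshold (-12 ≤ -9); passes unchanged; output -12 dBV.
Stage 3: -12 dBV is at or below the -2 dBV threshold — no compression; make-up brings it to -9 dBV.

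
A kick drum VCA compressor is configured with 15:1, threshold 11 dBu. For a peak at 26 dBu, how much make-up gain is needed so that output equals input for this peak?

Overshoot 15 dB → 15/15 = 1 dB after compression, so the compressed level is 11 + 1 = 12 dBu.
Make-up = target − compressed = 26 − 12 = 14 dB.

14 dB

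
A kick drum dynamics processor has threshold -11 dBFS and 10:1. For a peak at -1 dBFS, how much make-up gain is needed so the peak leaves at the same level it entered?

Without make-up, output = threshold + overshoot/10 = -11 + 1 = -10 dBFS.
Gap to target: 9 dB.

9 dB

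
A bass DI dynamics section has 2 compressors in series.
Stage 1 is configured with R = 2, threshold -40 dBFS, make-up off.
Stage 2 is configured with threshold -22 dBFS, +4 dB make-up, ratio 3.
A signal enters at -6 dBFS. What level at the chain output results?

-19 dBFS

Stage 1: overshoot 34 dB → 34/2 = 17 dB → -23 dBFS.
Stage 2: -23 dBFS is at or below the -22 dBFS threshold — no compression; make-up brings it to -19 dBFS.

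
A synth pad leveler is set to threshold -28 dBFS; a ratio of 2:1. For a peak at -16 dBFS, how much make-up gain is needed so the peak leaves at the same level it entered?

6 dB

Without make-up, output = threshold + overshoot/2 = -28 + 6 = -22 dBFS.
Gap to target: 6 dB.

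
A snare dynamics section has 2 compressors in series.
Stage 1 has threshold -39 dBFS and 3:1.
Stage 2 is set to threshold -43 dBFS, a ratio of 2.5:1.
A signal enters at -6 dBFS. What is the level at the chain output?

-37 dBFS

Stage 1: 33 dB above -39 dBFS, reduced 3:1 to 11 dB above → -28 dBFS.
Stage 2: 15 dB above -43 dBFS, reduced 2.5:1 to 6 dB above → -37 dBFS.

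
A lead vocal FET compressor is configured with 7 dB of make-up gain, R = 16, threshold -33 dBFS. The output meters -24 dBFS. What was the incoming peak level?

Before make-up, the level was -24 − 7 = -31 dBFS.
That's 2 dB above the -33 dBFS threshold.
Before 16:1 compression the overshoot was 2 × 16 = 32 dB, so input = -33 + 32 = -1 dBFS.

-1 dBFS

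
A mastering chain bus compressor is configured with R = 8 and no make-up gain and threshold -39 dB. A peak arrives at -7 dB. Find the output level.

The input is 32 dB above the -39 dB threshold.
At 8:1 the overshoot is divided by 8, leaving 4 dB above threshold.
Output = -39 + 4 = -35 dB.

-35 dB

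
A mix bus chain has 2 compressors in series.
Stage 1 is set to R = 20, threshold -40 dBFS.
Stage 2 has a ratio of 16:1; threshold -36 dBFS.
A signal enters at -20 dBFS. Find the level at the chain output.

-39 dBFS

Stage 1: -20 dBFS is 20 dB over -40 dBFS; at 20:1 that becomes 1 dB over, giving -39 dBFS.
Stage 2: -39 dBFS is at or below the -36 dBFS threshold — no compression; output -39 dBFS.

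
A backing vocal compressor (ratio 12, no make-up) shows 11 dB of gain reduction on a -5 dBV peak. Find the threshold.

Input is 12 dB above T (since output overshoot × R = input overshoot: (-16 − T)·12 = -5 − T gives T = -17 dBV).
Check: -17 + (-5 − (-17))/12 = -17 + 1 = -16 dBV. ✓

-17 dBV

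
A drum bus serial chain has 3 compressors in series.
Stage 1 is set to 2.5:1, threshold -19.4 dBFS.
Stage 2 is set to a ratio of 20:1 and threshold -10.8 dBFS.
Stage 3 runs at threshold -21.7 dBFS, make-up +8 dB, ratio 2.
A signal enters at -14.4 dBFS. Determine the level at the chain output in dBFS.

-11.55 dBFS

Stage 1: 5 dB above -19.4 dBFS, reduced 2.5:1 to 2 dB above → -17.4 dBFS.
Stage 2: below threshold (-17.4 ≤ -10.8); passes unchanged; output -17.4 dBFS.
Stage 3: overshoot 4.3 dB → 4.3/2 = 2.15 dB → -19.55 dBFS; +8 dB make-up → -11.55 dBFS.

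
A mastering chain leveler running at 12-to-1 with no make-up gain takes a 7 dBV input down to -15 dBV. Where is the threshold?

Let T be the threshold. Output overshoot = (input overshoot)/R, so -15 − T = (7 − T)/12.
12·(-15 − T) = 7 − T → 11·T = -180 − 7 = -187.
T = -187/11 = -17 dBV.

-17 dBV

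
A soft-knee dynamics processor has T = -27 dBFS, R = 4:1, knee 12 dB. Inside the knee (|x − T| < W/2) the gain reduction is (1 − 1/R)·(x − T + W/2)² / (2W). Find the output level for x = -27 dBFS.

x − T + W/2 = -27 − (-27) + 6 = 6.
GR = (1 − 1/4) × 6² / 24 = 0.75 × 36 / 24 = 1.125 dB.
Output = -27 − 1.125 = -28.125 dBFS.

-28.125 dBFS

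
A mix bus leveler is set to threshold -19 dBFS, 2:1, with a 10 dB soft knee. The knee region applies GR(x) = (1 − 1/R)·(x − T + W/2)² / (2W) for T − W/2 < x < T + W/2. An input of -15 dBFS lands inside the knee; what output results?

-17.025 dBFS

x − T + W/2 = -15 − (-19) + 5 = 9.
GR = (1 − 1/2) × 9² / 20 = 0.5 × 81 / 20 = 2.025 dB.
Output = -15 − 2.025 = -17.025 dBFS.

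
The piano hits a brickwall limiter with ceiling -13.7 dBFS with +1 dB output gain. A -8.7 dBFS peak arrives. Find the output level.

-12.7 dBFS

A brickwall limiter is an ∞:1 compressor: any input above the ceiling is clamped to -13.7 dBFS.
Output gain then adds 1 dB: -13.7 + 1 = -12.7 dBFS.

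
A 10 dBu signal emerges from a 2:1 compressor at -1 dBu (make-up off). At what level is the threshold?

Input is 22 dB above T (since output overshoot × R = input overshoot: (-1 − T)·2 = 10 − T gives T = -12 dBu).
Check: -12 + (10 − (-12))/2 = -12 + 11 = -1 dBu. ✓

-12 dBu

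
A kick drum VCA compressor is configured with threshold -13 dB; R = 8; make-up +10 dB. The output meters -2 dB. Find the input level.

Stripping the +10 dB make-up gives -12 dB at the gain stage.
That's 1 dB above the -13 dB threshold.
Input overshoot = R × output overshoot = 8 dB → input = -13 + 8 = -5 dB.

-5 dB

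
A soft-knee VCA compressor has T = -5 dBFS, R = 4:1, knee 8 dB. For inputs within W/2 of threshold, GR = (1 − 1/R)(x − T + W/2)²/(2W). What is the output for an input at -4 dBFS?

-5.171875 dBFS

x − T + W/2 = -4 − (-5) + 4 = 5.
GR = (1 − 1/4) × 5² / 16 = 0.75 × 25 / 16 = 1.171875 dB.
Output = -4 − 1.171875 = -5.171875 dBFS.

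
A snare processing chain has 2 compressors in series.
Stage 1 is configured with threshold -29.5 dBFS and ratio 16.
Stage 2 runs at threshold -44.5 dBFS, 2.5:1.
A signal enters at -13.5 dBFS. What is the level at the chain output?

Stage 1: 16 dB above -29.5 dBFS, reduced 16:1 to 1 dB above → -28.5 dBFS.
Stage 2: 16 dB above -44.5 dBFS, reduced 2.5:1 to 6.4 dB above → -38.1 dBFS.

-38.1 dBFS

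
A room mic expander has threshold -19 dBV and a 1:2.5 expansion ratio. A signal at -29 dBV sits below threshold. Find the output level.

-44 dBV

Below threshold, a 1:2.5 expander applies gain = (2.5−1)×(T − x) of attenuation.
(2.5−1) × 10 = 15 dB, so output = -29 − 15 = -44 dBV.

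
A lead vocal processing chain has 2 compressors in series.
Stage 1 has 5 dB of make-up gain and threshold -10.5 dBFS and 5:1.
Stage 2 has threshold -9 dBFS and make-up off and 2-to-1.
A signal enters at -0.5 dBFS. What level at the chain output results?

-6.25 dBFS

Stage 1: 10 dB above -10.5 dBFS, reduced 5:1 to 2 dB above → -8.5 dBFS; +5 dB make-up → -3.5 dBFS.
Stage 2: overshoot 5.5 dB → 5.5/2 = 2.75 dB → -6.25 dBFS.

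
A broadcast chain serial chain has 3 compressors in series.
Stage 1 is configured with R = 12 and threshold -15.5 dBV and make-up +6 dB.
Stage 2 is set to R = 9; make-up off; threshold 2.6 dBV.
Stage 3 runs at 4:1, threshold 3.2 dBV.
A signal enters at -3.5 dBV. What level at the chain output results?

Stage 1: overshoot 12 dB → 12/12 = 1 dB → -14.5 dBV; +6 dB make-up → -8.5 dBV.
Stage 2: below threshold (-8.5 ≤ 2.6); passes unchanged; output -8.5 dBV.
Stage 3: -8.5 dBV ≤ 3.2 dBV, so stage 3 doesn't engage; output -8.5 dBV.

-8.5 dBV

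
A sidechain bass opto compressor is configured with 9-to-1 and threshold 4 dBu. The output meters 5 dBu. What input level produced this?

Post-compression overshoot = 5 − 4 = 1 dB.
Input overshoot = R × output overshoot = 9 dB → input = 4 + 9 = 13 dBu.

13 dBu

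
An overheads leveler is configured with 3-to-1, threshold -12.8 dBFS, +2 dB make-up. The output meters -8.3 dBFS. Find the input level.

-5.3 dBFS

Stripping the +2 dB make-up gives -10.3 dBFS at the gain stage.
Post-compression overshoot = -10.3 − (-12.8) = 2.5 dB.
Input overshoot = R × output overshoot = 7.5 dB → input = -12.8 + 7.5 = -5.3 dBFS.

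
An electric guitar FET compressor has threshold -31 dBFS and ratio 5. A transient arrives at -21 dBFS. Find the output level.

-21 dBFS sits 10 dB over threshold.
At 5:1 the overshoot is divided by 5, leaving 2 dB above threshold.
Output = -31 + 2 = -29 dBFS.

-29 dBFS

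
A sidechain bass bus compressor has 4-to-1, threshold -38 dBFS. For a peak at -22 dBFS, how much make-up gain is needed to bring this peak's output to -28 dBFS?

6 dB

Without make-up, output = threshold + overshoot/4 = -38 + 4 = -34 dBFS.
Gap to target: 6 dB.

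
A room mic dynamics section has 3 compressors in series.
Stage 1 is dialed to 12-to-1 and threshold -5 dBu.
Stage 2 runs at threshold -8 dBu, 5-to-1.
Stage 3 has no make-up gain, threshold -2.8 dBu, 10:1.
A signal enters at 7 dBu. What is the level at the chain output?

-7.2 dBu

Stage 1: 12 dB above -5 dBu, reduced 12:1 to 1 dB above → -4 dBu.
Stage 2: 4 dB above -8 dBu, reduced 5:1 to 0.8 dB above → -7.2 dBu.
Stage 3: below threshold (-7.2 ≤ -2.8); passes unchanged; output -7.2 dBu.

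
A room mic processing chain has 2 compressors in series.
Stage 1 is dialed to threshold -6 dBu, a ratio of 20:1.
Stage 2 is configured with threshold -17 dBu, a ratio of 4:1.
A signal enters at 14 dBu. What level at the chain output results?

-14 dBu

Stage 1: overshoot 20 dB → 20/20 = 1 dB → -5 dBu.
Stage 2: -5 dBu is 12 dB over -17 dBu; at 4:1 that becomes 3 dB over, giving -14 dBu.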